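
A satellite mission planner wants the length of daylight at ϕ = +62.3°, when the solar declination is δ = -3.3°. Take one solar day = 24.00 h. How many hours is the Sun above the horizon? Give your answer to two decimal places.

cos h₀ = −tan ϕ · tan δ = −tan(+62.3°) × tan(-3.300°) = 0.1098, so h₀ = 1.4607 rad = 83.69°.
Daylight = 2h₀/(2π) × 24.00 h = (1.4607/π) × 24.00 = 11.16 h.

11.16 h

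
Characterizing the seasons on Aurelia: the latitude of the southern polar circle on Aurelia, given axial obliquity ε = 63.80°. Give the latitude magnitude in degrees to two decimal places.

26.20°

The polar circle is the lowest latitude that experiences at least one full rotation of continuous darkness at the northern-summer solstice; it lies at |φ| = 90° − ε = 90° − 63.80° = 26.20°.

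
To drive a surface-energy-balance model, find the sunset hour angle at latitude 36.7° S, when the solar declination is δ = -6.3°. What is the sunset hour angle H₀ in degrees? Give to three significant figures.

cos H₀ = −tan φ · tan δ = −tan(-36.7°) × tan(-6.300°) = -0.0823, so H₀ = 1.6532 rad = 94.72°.

H₀ = 94.7°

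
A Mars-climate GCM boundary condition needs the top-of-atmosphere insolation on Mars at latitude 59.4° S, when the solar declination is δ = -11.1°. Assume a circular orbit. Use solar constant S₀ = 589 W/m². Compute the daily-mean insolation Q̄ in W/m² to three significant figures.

cos H₀ = −tan(-59.4°) tan(-11.100°) = -0.3317, H₀ = 1.9089 rad.
Bracket: H₀ sin φ sin δ + cos φ cos δ sin H₀ = 1.9089×-0.86074×-0.19252 + 0.50904×0.98129×0.94337 = 0.316323 + 0.471228 = 0.787551.
Q̄ = (S₀/π) × [bracket] = (589/π) × 0.787551 = 147.7 W/m².

Q̄ ≈ 148 W/m²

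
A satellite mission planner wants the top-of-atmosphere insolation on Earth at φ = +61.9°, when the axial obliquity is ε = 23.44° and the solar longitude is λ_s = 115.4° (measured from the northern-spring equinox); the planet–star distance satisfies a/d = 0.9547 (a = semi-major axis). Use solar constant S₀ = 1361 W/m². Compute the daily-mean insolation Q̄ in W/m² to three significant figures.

Solar declination: sin δ = sin ε · sin λ_s = sin 23.44° × sin 115.4° = 0.35934, so δ = +21.059°.
cos H₀ = −tan(+61.9°) tan(+21.059°) = -0.7211, H₀ = 2.3762 rad.
Bracket: H₀ sin φ sin δ + cos φ cos δ sin H₀ = 2.3762×0.88213×0.35934 + 0.47101×0.93321×0.69279 = 0.753219 + 0.304517 = 1.057736.
Inverse-square distance factor (a/d)² = 0.9547² = 0.911452.
Q̄ = (S₀/π) × 0.911452 × [bracket] = (1361/π) × 0.911452 × 1.057736 = 417.7 W/m².

Q̄ ≈ 418 W/m²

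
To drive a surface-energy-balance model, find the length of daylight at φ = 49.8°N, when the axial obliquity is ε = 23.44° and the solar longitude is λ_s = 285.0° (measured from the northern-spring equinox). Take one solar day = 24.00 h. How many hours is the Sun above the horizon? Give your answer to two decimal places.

8.07 h

Solar declination: sin δ = sin ε · sin λ_s = sin 23.44° × sin 285.0° = -0.38423, so δ = -22.596°.
cos H₀ = −tan φ · tan δ = −tan(+49.8°) × tan(-22.596°) = 0.4925, so H₀ = 1.0559 rad = 60.50°.
Daylight = 2H₀/(2π) × 24.00 h = (1.0559/π) × 24.00 = 8.07 h.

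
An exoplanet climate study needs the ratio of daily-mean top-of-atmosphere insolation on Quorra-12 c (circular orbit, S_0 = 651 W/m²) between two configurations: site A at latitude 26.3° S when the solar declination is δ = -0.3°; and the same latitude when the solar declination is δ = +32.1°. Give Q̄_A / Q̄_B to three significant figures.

— Configuration A (ϕ=-26.3°):
cos h₀ = −tan(-26.3°) tan(-0.300°) = -0.0026, h₀ = 1.5734 rad.
Bracket: h₀ sin ϕ sin δ + cos ϕ cos δ sin h₀ = 1.5734×-0.44307×-0.00524 + 0.89649×0.99999×1.00000 = 0.003653 + 0.896481 = 0.900134.
Q̄ = (S_0/π) × [bracket] = (651/π) × 0.900134 = 186.53 W/m².
— Configuration B (ϕ=-26.3°):
cos h₀ = −tan(-26.3°) tan(+32.100°) = 0.3100, h₀ = 1.2556 rad.
Bracket: h₀ sin ϕ sin δ + cos ϕ cos δ sin h₀ = 1.2556×-0.44307×0.53140 + 0.89649×0.84712×0.95073 = -0.295628 + 0.722017 = 0.426389.
Q̄ = (S_0/π) × [bracket] = (651/π) × 0.426389 = 88.356 W/m².
Ratio Q̄_A / Q̄_B = 186.53 / 88.356 = 2.111.

Q̄_A / Q̄_B ≈ 2.11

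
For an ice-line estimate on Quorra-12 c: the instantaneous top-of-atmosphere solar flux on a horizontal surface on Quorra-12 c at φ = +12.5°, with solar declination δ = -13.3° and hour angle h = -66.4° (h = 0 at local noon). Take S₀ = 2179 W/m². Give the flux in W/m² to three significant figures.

720 W/m²

cos θ_z = sin φ sin δ + cos φ cos δ cos h = -0.049792 + 0.380376 = 0.330584.
Flux = S₀ · cos θ_z = 2179 × 0.330584 = 720.3 W/m².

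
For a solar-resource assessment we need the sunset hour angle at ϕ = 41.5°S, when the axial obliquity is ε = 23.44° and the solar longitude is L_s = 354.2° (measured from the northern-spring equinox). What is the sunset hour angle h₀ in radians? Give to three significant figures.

h₀ = 1.61 rad

Solar declination: sin δ = sin ε · sin L_s = sin 23.44° × sin 354.2° = -0.04020, so δ = -2.304°.
cos h₀ = −tan ϕ · tan δ = −tan(-41.5°) × tan(-2.304°) = -0.0356, so h₀ = 1.6064 rad = 92.04°.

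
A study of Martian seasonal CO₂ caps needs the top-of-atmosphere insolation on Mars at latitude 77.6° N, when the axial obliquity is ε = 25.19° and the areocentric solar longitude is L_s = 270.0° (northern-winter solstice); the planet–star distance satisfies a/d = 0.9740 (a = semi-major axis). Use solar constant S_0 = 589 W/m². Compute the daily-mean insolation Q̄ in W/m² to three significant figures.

sin δ = sin 25.19° × sin 270.0° = -0.42562, so δ = -25.190°.
cos h₀ = −tan(+77.6°) tan(-25.190°) = 2.1393 ≥ 1 ⇒ polar night, h₀ = 0 and Q̄ = 0.
Inverse-square distance factor (a/d)² = 0.9740² = 0.948676.

Q̄ ≈ 0.00 W/m²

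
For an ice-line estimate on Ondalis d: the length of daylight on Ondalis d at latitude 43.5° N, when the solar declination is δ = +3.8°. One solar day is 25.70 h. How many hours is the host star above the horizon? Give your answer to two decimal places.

13.37 h

cos h₀ = −tan ϕ · tan δ = −tan(+43.5°) × tan(+3.800°) = -0.0630, so h₀ = 1.6339 rad = 93.61°.
Daylight = 2h₀/(2π) × 25.70 h = (1.6339/π) × 25.70 = 13.37 h.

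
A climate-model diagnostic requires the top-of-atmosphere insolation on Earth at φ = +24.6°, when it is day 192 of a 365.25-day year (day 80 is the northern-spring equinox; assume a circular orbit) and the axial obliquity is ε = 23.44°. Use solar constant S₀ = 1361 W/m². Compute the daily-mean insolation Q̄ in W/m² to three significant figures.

Q̄ ≈ 477 W/m²

Solar longitude: λ_s = 360° × (192 − 80)/365.25 = 110.390°.
sin δ = sin 23.44° × sin 110.390° = 0.37286, so δ = +21.892°.
cos H₀ = −tan(+24.6°) tan(+21.892°) = -0.1840, H₀ = 1.7558 rad.
Bracket: H₀ sin φ sin δ + cos φ cos δ sin H₀ = 1.7558×0.41628×0.37286 + 0.90924×0.92789×0.98293 = 0.272525 + 0.829273 = 1.101798.
Q̄ = (S₀/π) × [bracket] = (1361/π) × 1.101798 = 477.3 W/m².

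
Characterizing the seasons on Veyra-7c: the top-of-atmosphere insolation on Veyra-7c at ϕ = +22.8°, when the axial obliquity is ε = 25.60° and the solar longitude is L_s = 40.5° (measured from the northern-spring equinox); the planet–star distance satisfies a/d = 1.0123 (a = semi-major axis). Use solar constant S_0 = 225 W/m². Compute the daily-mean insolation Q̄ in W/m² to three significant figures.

Q̄ ≈ 78.0 W/m²

Solar declination: sin δ = sin ε · sin L_s = sin 25.60° × sin 40.5° = 0.28062, so δ = +16.297°.
cos h₀ = −tan(+22.8°) tan(+16.297°) = -0.1229, h₀ = 1.6940 rad.
Bracket: h₀ sin ϕ sin δ + cos ϕ cos δ sin h₀ = 1.6940×0.38752×0.28062 + 0.92186×0.95982×0.99242 = 0.184215 + 0.878113 = 1.062328.
Inverse-square distance factor (a/d)² = 1.0123² = 1.024751.
Q̄ = (S_0/π) × 1.024751 × [bracket] = (225/π) × 1.024751 × 1.062328 = 77.97 W/m².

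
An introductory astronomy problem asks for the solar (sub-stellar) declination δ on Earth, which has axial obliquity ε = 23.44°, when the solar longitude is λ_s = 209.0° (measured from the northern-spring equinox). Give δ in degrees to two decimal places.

δ = -11.12°

sin δ = sin ε · sin λ_s = sin 23.44° × sin 209.0° = -0.192852.
δ = arcsin(-0.192852) = -11.12°.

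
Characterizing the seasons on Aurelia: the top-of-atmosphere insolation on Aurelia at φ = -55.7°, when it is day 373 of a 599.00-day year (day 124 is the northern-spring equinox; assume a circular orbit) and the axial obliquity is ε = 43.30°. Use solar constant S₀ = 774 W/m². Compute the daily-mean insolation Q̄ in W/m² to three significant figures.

Solar longitude: λ_s = 360° × (373 − 124)/599.00 = 149.649°.
sin δ = sin 43.30° × sin 149.649° = 0.34654, so δ = +20.276°.
cos H₀ = −tan(-55.7°) tan(+20.276°) = 0.5416, H₀ = 0.9985 rad.
Bracket: H₀ sin φ sin δ + cos φ cos δ sin H₀ = 0.9985×-0.82610×0.34654 + 0.56353×0.93804×0.84066 = -0.285847 + 0.444384 = 0.158537.
Q̄ = (S₀/π) × [bracket] = (774/π) × 0.158537 = 39.06 W/m².

Q̄ ≈ 39.1 W/m²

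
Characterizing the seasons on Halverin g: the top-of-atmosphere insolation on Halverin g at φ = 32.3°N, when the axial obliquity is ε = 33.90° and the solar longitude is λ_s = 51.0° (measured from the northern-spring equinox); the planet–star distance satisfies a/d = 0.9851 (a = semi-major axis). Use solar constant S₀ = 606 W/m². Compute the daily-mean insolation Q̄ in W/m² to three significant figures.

Solar declination: sin δ = sin ε · sin λ_s = sin 33.90° × sin 51.0° = 0.43345, so δ = +25.687°.
cos H₀ = −tan(+32.3°) tan(+25.687°) = -0.3041, H₀ = 1.8798 rad.
Bracket: H₀ sin φ sin δ + cos φ cos δ sin H₀ = 1.8798×0.53435×0.43345 + 0.84526×0.90118×0.95265 = 0.435388 + 0.725663 = 1.161051.
Inverse-square distance factor (a/d)² = 0.9851² = 0.970422.
Q̄ = (S₀/π) × 0.970422 × [bracket] = (606/π) × 0.970422 × 1.161051 = 217.3 W/m².

Q̄ ≈ 217 W/m²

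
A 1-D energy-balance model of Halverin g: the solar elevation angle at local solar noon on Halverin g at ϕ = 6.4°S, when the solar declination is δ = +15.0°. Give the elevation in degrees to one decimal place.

At local noon the hour angle is zero, so the zenith angle equals |ϕ − δ| = |-6.4° − (+15.000°)| = 21.400°.
Elevation = 90° − 21.400° = 68.6°.

68.6°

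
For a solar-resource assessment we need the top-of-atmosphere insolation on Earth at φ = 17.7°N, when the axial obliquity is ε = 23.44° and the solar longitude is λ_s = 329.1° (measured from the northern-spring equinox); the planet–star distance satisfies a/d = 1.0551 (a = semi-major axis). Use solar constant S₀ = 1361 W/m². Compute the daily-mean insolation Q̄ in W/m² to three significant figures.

Q̄ ≈ 404 W/m²

Solar declination: sin δ = sin ε · sin λ_s = sin 23.44° × sin 329.1° = -0.20428, so δ = -11.787°.
cos H₀ = −tan(+17.7°) tan(-11.787°) = 0.0666, H₀ = 1.5041 rad.
Bracket: H₀ sin φ sin δ + cos φ cos δ sin H₀ = 1.5041×0.30403×-0.20428 + 0.95266×0.97891×0.99778 = -0.093416 + 0.930498 = 0.837082.
Inverse-square distance factor (a/d)² = 1.0551² = 1.113236.
Q̄ = (S₀/π) × 1.113236 × [bracket] = (1361/π) × 1.113236 × 0.837082 = 403.7 W/m².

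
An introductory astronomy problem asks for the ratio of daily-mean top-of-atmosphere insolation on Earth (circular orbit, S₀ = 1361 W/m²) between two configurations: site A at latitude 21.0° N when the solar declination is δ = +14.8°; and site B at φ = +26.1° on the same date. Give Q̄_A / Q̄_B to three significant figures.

— Configuration A (φ=+21.0°):
cos H₀ = −tan(+21.0°) tan(+14.800°) = -0.1014, H₀ = 1.6724 rad.
Bracket: H₀ sin φ sin δ + cos φ cos δ sin H₀ = 1.6724×0.35837×0.25545 + 0.93358×0.96682×0.99484 = 0.153101 + 0.897946 = 1.051047.
Q̄ = (S₀/π) × [bracket] = (1361/π) × 1.051047 = 455.33 W/m².
— Configuration B (φ=+26.1°):
cos H₀ = −tan(+26.1°) tan(+14.800°) = -0.1294, H₀ = 1.7006 rad.
Bracket: H₀ sin φ sin δ + cos φ cos δ sin H₀ = 1.7006×0.43994×0.25545 + 0.89803×0.96682×0.99159 = 0.191118 + 0.860932 = 1.052050.
Q̄ = (S₀/π) × [bracket] = (1361/π) × 1.052050 = 455.77 W/m².
Ratio Q̄_A / Q̄_B = 455.33 / 455.77 = 0.9990.

Q̄_A / Q̄_B ≈ 0.999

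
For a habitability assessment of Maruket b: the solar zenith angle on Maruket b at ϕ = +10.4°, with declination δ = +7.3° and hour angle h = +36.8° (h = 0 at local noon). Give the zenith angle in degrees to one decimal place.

cos θ_z = sin ϕ sin δ + cos ϕ cos δ cos h = 0.022938 + 0.781193 = 0.804131.
θ_z = arccos(0.804131) = 36.5°.

θ_z = 36.5°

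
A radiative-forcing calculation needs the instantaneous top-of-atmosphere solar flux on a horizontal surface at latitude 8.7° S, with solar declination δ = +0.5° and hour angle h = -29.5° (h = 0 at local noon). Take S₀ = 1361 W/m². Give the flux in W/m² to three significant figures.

cos θ_z = sin φ sin δ + cos φ cos δ cos h = -0.001320 + 0.860309 = 0.858989.
Flux = S₀ · cos θ_z = 1361 × 0.858989 = 1169 W/m².

1.17e+03 W/m²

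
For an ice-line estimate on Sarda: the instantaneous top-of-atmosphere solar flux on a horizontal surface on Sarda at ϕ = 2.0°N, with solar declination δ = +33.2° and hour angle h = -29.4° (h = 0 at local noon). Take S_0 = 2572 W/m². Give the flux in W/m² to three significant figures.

1.92e+03 W/m²

cos θ_z = sin ϕ sin δ + cos ϕ cos δ cos h = 0.019110 + 0.728557 = 0.747667.
Flux = S_0 · cos θ_z = 2572 × 0.747667 = 1923 W/m².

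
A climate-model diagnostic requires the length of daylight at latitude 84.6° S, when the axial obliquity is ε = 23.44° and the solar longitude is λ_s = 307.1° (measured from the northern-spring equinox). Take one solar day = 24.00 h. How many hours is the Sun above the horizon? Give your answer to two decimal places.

Solar declination: sin δ = sin ε · sin λ_s = sin 23.44° × sin 307.1° = -0.31727, so δ = -18.498°.
Sunrise equation: cos H₀ = −tan φ · tan δ = -3.5392 ≤ −1, so the Sun never sets (polar day) and H₀ = π.
Daylight = 2H₀/(2π) × 24.00 h = (3.1416/π) × 24.00 = 24.00 h.

24.00 h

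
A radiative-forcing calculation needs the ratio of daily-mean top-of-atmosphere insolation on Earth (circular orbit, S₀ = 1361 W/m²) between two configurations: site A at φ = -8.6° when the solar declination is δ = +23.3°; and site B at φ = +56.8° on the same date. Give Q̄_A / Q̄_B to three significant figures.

— Configuration A (φ=-8.6°):
cos H₀ = −tan(-8.6°) tan(+23.300°) = 0.0651, H₀ = 1.5056 rad.
Bracket: H₀ sin φ sin δ + cos φ cos δ sin H₀ = 1.5056×-0.14954×0.39555 + 0.98876×0.91845×0.99788 = -0.089057 + 0.906201 = 0.817144.
Q̄ = (S₀/π) × [bracket] = (1361/π) × 0.817144 = 354.00 W/m².
— Configuration B (φ=+56.8°):
cos H₀ = −tan(+56.8°) tan(+23.300°) = -0.6581, H₀ = 2.2891 rad.
Bracket: H₀ sin φ sin δ + cos φ cos δ sin H₀ = 2.2891×0.83676×0.39555 + 0.54756×0.91845×0.75290 = 0.757647 + 0.378638 = 1.136285.
Q̄ = (S₀/π) × [bracket] = (1361/π) × 1.136285 = 492.26 W/m².
Ratio Q̄_A / Q̄_B = 354.00 / 492.26 = 0.7191.

Q̄_A / Q̄_B ≈ 0.719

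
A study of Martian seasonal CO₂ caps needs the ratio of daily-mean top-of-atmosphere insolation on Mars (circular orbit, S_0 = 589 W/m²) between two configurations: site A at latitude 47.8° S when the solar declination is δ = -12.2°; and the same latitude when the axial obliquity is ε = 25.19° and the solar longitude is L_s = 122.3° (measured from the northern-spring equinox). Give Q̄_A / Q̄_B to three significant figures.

— Configuration A (ϕ=-47.8°):
cos h₀ = −tan(-47.8°) tan(-12.200°) = -0.2384, h₀ = 1.8116 rad.
Bracket: h₀ sin ϕ sin δ + cos ϕ cos δ sin h₀ = 1.8116×-0.74080×-0.21132 + 0.67172×0.97742×0.97116 = 0.283598 + 0.637618 = 0.921216.
Q̄ = (S_0/π) × [bracket] = (589/π) × 0.921216 = 172.71 W/m².
— Configuration B (ϕ=-47.8°):
Solar declination: sin δ = sin ε · sin L_s = sin 25.19° × sin 122.3° = 0.35976, so δ = +21.086°.
cos h₀ = −tan(-47.8°) tan(+21.086°) = 0.4252, h₀ = 1.1316 rad.
Bracket: h₀ sin ϕ sin δ + cos ϕ cos δ sin h₀ = 1.1316×-0.74080×0.35976 + 0.67172×0.93304×0.90508 = -0.301583 + 0.567251 = 0.265668.
Q̄ = (S_0/π) × [bracket] = (589/π) × 0.265668 = 49.809 W/m².
Ratio Q̄_A / Q̄_B = 172.71 / 49.809 = 3.467.

Q̄_A / Q̄_B ≈ 3.47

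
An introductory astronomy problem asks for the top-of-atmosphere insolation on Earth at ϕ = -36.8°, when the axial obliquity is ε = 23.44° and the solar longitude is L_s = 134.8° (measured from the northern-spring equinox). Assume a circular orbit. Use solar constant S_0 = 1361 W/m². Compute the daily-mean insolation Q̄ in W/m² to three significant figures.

Q̄ ≈ 226 W/m²

Solar declination: sin δ = sin ε · sin L_s = sin 23.44° × sin 134.8° = 0.28226, so δ = +16.395°.
cos h₀ = −tan(-36.8°) tan(+16.395°) = 0.2201, h₀ = 1.3489 rad.
Bracket: h₀ sin ϕ sin δ + cos ϕ cos δ sin h₀ = 1.3489×-0.59902×0.28226 + 0.80073×0.95934×0.97548 = -0.228071 + 0.749337 = 0.521266.
Q̄ = (S_0/π) × [bracket] = (1361/π) × 0.521266 = 225.8 W/m².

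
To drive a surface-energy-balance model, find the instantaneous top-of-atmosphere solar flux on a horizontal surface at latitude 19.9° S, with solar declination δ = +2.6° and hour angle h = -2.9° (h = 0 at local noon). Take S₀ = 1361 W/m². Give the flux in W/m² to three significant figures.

cos θ_z = sin φ sin δ + cos φ cos δ cos h = -0.015441 + 0.938117 = 0.922676.
Flux = S₀ · cos θ_z = 1361 × 0.922676 = 1256 W/m².

1.26e+03 W/m²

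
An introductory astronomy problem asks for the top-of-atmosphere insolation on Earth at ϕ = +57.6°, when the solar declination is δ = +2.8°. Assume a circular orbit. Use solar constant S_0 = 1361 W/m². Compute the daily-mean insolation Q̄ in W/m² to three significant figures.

cos h₀ = −tan(+57.6°) tan(+2.800°) = -0.0771, h₀ = 1.6479 rad.
Bracket: h₀ sin ϕ sin δ + cos ϕ cos δ sin h₀ = 1.6479×0.84433×0.04885 + 0.53583×0.99881×0.99703 = 0.067968 + 0.533603 = 0.601571.
Q̄ = (S_0/π) × [bracket] = (1361/π) × 0.601571 = 260.6 W/m².

Q̄ ≈ 261 W/m²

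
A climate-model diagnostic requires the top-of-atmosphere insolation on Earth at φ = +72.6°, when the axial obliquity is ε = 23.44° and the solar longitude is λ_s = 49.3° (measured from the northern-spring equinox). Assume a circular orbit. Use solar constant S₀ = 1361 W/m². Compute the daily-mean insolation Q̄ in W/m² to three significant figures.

Q̄ ≈ 392 W/m²

Solar declination: sin δ = sin ε · sin λ_s = sin 23.44° × sin 49.3° = 0.30158, so δ = +17.552°.
cos H₀ = −tan(+72.6°) tan(+17.552°) = -1.0093 ≤ −1 ⇒ polar day, H₀ = π.
Bracket: H₀ sin φ sin δ + cos φ cos δ sin H₀ = 3.1416×0.95424×0.30158 + 0.29904×0.95344×0.00000 = 0.904089 + 0.000000 = 0.904089.
Q̄ = (S₀/π) × [bracket] = (1361/π) × 0.904089 = 391.7 W/m².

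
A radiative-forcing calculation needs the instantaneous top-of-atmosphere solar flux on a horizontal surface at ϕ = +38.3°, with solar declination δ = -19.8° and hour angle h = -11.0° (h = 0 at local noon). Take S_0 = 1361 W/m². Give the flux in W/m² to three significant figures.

701 W/m²

cos θ_z = sin ϕ sin δ + cos ϕ cos δ cos h = -0.209943 + 0.724815 = 0.514872.
Flux = S_0 · cos θ_z = 1361 × 0.514872 = 700.7 W/m².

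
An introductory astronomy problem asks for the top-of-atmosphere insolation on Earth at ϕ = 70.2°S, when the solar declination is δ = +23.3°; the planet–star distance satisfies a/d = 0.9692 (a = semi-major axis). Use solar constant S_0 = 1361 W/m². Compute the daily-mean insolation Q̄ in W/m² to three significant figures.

Q̄ ≈ 0.00 W/m²

cos h₀ = −tan(-70.2°) tan(+23.300°) = 1.1962 ≥ 1 ⇒ polar night, h₀ = 0 and Q̄ = 0.
Inverse-square distance factor (a/d)² = 0.9692² = 0.939349.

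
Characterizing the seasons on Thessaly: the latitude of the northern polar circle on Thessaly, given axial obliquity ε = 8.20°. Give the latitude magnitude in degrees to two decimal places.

The polar circle is the lowest latitude that experiences at least one full rotation of continuous daylight at the northern-summer solstice; it lies at |ϕ| = 90° − ε = 90° − 8.20° = 81.80°.

81.80°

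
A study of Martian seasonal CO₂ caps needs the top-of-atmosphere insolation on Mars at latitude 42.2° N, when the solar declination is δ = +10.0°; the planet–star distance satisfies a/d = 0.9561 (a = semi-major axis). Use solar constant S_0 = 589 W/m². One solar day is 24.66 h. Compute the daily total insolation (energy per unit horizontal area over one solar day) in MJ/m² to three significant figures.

cos h₀ = −tan(+42.2°) tan(+10.000°) = -0.1599, h₀ = 1.7314 rad.
Bracket: h₀ sin ϕ sin δ + cos ϕ cos δ sin h₀ = 1.7314×0.67172×0.17365 + 0.74080×0.98481×0.98714 = 0.201958 + 0.720165 = 0.922123.
Inverse-square distance factor (a/d)² = 0.9561² = 0.914127.
Q̄ = (S_0/π) × 0.914127 × [bracket] = (589/π) × 0.914127 × 0.922123 = 158.04 W/m².
Daily total = Q̄ × 24.66 h × 3600 s/h = 158.04 × 24.66 × 3600 / 10⁶ = 14.03 MJ/m².

14.0 MJ/m²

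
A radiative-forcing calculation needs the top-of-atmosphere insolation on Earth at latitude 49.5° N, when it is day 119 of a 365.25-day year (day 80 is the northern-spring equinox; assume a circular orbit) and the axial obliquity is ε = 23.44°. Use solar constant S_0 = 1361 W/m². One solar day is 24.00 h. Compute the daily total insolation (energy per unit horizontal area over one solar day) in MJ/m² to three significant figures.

Solar longitude: L_s = 360° × (119 − 80)/365.25 = 38.439°.
sin δ = sin 23.44° × sin 38.439° = 0.24730, so δ = +14.318°.
cos h₀ = −tan(+49.5°) tan(+14.318°) = -0.2988, h₀ = 1.8743 rad.
Bracket: h₀ sin ϕ sin δ + cos ϕ cos δ sin h₀ = 1.8743×0.76041×0.24730 + 0.64945×0.96894×0.95431 = 0.352461 + 0.600526 = 0.952987.
Q̄ = (S_0/π) × [bracket] = (1361/π) × 0.952987 = 412.85 W/m².
Daily total = Q̄ × 24.00 h × 3600 s/h = 412.85 × 24.00 × 3600 / 10⁶ = 35.67 MJ/m².

35.7 MJ/m²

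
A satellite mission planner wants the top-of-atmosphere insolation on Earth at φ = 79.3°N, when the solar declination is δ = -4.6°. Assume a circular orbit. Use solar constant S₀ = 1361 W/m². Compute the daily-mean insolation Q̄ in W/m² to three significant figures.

cos H₀ = −tan(+79.3°) tan(-4.600°) = 0.4258, H₀ = 1.1309 rad.
Bracket: H₀ sin φ sin δ + cos φ cos δ sin H₀ = 1.1309×0.98261×-0.08020 + 0.18567×0.99678×0.90481 = -0.089121 + 0.167455 = 0.078334.
Q̄ = (S₀/π) × [bracket] = (1361/π) × 0.078334 = 33.94 W/m².

Q̄ ≈ 33.9 W/m²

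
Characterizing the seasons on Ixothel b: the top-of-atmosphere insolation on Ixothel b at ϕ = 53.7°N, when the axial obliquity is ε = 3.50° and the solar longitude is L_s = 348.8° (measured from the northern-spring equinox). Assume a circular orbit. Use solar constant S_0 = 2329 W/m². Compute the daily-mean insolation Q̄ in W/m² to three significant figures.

Q̄ ≈ 428 W/m²

Solar declination: sin δ = sin ε · sin L_s = sin 3.50° × sin 348.8° = -0.01186, so δ = -0.679°.
cos h₀ = −tan(+53.7°) tan(-0.679°) = 0.0161, h₀ = 1.5547 rad.
Bracket: h₀ sin ϕ sin δ + cos ϕ cos δ sin h₀ = 1.5547×0.80593×-0.01186 + 0.59201×0.99993×0.99987 = -0.014860 + 0.591892 = 0.577032.
Q̄ = (S_0/π) × [bracket] = (2329/π) × 0.577032 = 427.8 W/m².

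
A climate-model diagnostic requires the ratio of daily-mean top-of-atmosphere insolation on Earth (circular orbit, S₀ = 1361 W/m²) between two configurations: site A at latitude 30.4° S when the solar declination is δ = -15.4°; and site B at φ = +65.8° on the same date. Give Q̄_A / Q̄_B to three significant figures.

— Configuration A (φ=-30.4°):
cos H₀ = −tan(-30.4°) tan(-15.400°) = -0.1616, H₀ = 1.7331 rad.
Bracket: H₀ sin φ sin δ + cos φ cos δ sin H₀ = 1.7331×-0.50603×-0.26556 + 0.86251×0.96410×0.98686 = 0.232896 + 0.820619 = 1.053515.
Q̄ = (S₀/π) × [bracket] = (1361/π) × 1.053515 = 456.40 W/m².
— Configuration B (φ=+65.8°):
cos H₀ = −tan(+65.8°) tan(-15.400°) = 0.6129, H₀ = 0.9111 rad.
Bracket: H₀ sin φ sin δ + cos φ cos δ sin H₀ = 0.9111×0.91212×-0.26556 + 0.40992×0.96410×0.79016 = -0.220689 + 0.312274 = 0.091585.
Q̄ = (S₀/π) × [bracket] = (1361/π) × 0.091585 = 39.676 W/m².
Ratio Q̄_A / Q̄_B = 456.40 / 39.676 = 11.50.

Q̄_A / Q̄_B ≈ 11.5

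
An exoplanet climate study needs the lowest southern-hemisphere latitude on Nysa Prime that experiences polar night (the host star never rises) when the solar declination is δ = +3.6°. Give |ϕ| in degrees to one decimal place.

|ϕ| = 86.4°

Polar night requires cos h₀ = −tan ϕ tan δ ≥ 1, i.e. tan ϕ tan δ ≤ −1.
The boundary is |tan ϕ| · |tan δ| = 1, so |ϕ| = 90° − |δ| = 90° − 3.6° = 86.4° in the southern hemisphere.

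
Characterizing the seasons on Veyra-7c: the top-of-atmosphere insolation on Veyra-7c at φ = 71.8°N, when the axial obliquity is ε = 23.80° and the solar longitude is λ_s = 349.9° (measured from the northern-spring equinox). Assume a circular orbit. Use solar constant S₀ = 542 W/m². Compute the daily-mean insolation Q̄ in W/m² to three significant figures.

Solar declination: sin δ = sin ε · sin λ_s = sin 23.80° × sin 349.9° = -0.07077, so δ = -4.058°.
cos H₀ = −tan(+71.8°) tan(-4.058°) = 0.2158, H₀ = 1.3533 rad.
Bracket: H₀ sin φ sin δ + cos φ cos δ sin H₀ = 1.3533×0.94997×-0.07077 + 0.31233×0.99749×0.97644 = -0.090982 + 0.304206 = 0.213224.
Q̄ = (S₀/π) × [bracket] = (542/π) × 0.213224 = 36.79 W/m².

Q̄ ≈ 36.8 W/m²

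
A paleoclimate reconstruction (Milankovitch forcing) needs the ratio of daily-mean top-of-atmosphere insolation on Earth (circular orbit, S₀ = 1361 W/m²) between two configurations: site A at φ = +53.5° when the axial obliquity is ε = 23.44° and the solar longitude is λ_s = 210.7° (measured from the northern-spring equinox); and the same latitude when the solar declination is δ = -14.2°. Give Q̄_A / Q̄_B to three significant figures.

Q̄_A / Q̄_B ≈ 1.16

— Configuration A (φ=+53.5°):
Solar declination: sin δ = sin ε · sin λ_s = sin 23.44° × sin 210.7° = -0.20309, so δ = -11.718°.
cos H₀ = −tan(+53.5°) tan(-11.718°) = 0.2803, H₀ = 1.2867 rad.
Bracket: H₀ sin φ sin δ + cos φ cos δ sin H₀ = 1.2867×0.80386×-0.20309 + 0.59482×0.97916×0.95991 = -0.210061 + 0.559075 = 0.349014.
Q̄ = (S₀/π) × [bracket] = (1361/π) × 0.349014 = 151.20 W/m².
— Configuration B (φ=+53.5°):
cos H₀ = −tan(+53.5°) tan(-14.200°) = 0.3420, H₀ = 1.2218 rad.
Bracket: H₀ sin φ sin δ + cos φ cos δ sin H₀ = 1.2218×0.80386×-0.24531 + 0.59482×0.96945×0.93971 = -0.240933 + 0.541882 = 0.300949.
Q̄ = (S₀/π) × [bracket] = (1361/π) × 0.300949 = 130.38 W/m².
Ratio Q̄_A / Q̄_B = 151.20 / 130.38 = 1.160.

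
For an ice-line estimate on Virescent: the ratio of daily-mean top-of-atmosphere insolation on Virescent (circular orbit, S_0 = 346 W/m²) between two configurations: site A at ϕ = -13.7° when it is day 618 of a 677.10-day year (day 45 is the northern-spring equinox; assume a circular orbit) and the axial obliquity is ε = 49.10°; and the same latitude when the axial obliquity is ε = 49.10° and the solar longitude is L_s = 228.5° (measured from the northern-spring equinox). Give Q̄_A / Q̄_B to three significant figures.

— Configuration A (ϕ=-13.7°):
Solar longitude: L_s = 360° × (618 − 45)/677.10 = 304.652°.
sin δ = sin 49.10° × sin 304.652° = -0.62178, so δ = -38.446°.
cos h₀ = −tan(-13.7°) tan(-38.446°) = -0.1935, h₀ = 1.7656 rad.
Bracket: h₀ sin ϕ sin δ + cos ϕ cos δ sin h₀ = 1.7656×-0.23684×-0.62178 + 0.97155×0.78319×0.98109 = 0.260006 + 0.746519 = 1.006525.
Q̄ = (S_0/π) × [bracket] = (346/π) × 1.006525 = 110.85 W/m².
— Configuration B (ϕ=-13.7°):
Solar declination: sin δ = sin ε · sin L_s = sin 49.10° × sin 228.5° = -0.56610, so δ = -34.479°.
cos h₀ = −tan(-13.7°) tan(-34.479°) = -0.1674, h₀ = 1.7390 rad.
Bracket: h₀ sin ϕ sin δ + cos ϕ cos δ sin h₀ = 1.7390×-0.23684×-0.56610 + 0.97155×0.82434×0.98589 = 0.233157 + 0.789587 = 1.022744.
Q̄ = (S_0/π) × [bracket] = (346/π) × 1.022744 = 112.64 W/m².
Ratio Q̄_A / Q̄_B = 110.85 / 112.64 = 0.9841.

Q̄_A / Q̄_B ≈ 0.984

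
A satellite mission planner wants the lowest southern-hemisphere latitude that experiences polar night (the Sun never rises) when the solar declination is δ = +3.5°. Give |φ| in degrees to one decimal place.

|φ| = 86.5°

Polar night requires cos H₀ = −tan φ tan δ ≥ 1, i.e. tan φ tan δ ≤ −1.
The boundary is |tan φ| · |tan δ| = 1, so |φ| = 90° − |δ| = 90° − 3.5° = 86.5° in the southern hemisphere.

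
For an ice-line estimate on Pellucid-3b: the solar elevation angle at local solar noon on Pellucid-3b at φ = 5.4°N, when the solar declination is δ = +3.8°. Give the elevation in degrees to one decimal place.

88.4°

At local noon the hour angle is zero, so the zenith angle equals |φ − δ| = |+5.4° − (+3.800°)| = 1.600°.
Elevation = 90° − 1.600° = 88.4°.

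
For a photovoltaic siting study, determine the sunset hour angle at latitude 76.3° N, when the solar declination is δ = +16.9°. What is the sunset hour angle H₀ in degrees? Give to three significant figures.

Sunrise equation: cos H₀ = −tan φ · tan δ = -1.2463 ≤ −1, so the Sun never sets (polar day) and H₀ = π.

H₀ = 180°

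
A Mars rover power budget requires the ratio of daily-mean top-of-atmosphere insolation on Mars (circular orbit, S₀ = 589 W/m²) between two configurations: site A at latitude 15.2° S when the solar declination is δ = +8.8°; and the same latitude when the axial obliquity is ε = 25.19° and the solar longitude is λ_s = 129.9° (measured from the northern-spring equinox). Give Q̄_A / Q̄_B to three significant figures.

— Configuration A (φ=-15.2°):
cos H₀ = −tan(-15.2°) tan(+8.800°) = 0.0421, H₀ = 1.5287 rad.
Bracket: H₀ sin φ sin δ + cos φ cos δ sin H₀ = 1.5287×-0.26219×0.15299 + 0.96502×0.98823×0.99912 = -0.061320 + 0.952822 = 0.891502.
Q̄ = (S₀/π) × [bracket] = (589/π) × 0.891502 = 167.14 W/m².
— Configuration B (φ=-15.2°):
Solar declination: sin δ = sin ε · sin λ_s = sin 25.19° × sin 129.9° = 0.32652, so δ = +19.058°.
cos H₀ = −tan(-15.2°) tan(+19.058°) = 0.0939, H₀ = 1.4768 rad.
Bracket: H₀ sin φ sin δ + cos φ cos δ sin H₀ = 1.4768×-0.26219×0.32652 + 0.96502×0.94519×0.99559 = -0.126429 + 0.908105 = 0.781676.
Q̄ = (S₀/π) × [bracket] = (589/π) × 0.781676 = 146.55 W/m².
Ratio Q̄_A / Q̄_B = 167.14 / 146.55 = 1.140.

Q̄_A / Q̄_B ≈ 1.14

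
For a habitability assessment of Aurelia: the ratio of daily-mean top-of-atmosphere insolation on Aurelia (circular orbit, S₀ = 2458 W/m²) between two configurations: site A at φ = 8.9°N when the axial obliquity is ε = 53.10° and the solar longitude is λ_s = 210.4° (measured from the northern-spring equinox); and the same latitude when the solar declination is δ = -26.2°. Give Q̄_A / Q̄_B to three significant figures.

Q̄_A / Q̄_B ≈ 1.03

— Configuration A (φ=+8.9°):
Solar declination: sin δ = sin ε · sin λ_s = sin 53.10° × sin 210.4° = -0.40467, so δ = -23.870°.
cos H₀ = −tan(+8.9°) tan(-23.870°) = 0.0693, H₀ = 1.5014 rad.
Bracket: H₀ sin φ sin δ + cos φ cos δ sin H₀ = 1.5014×0.15471×-0.40467 + 0.98796×0.91446×0.99760 = -0.093997 + 0.901282 = 0.807285.
Q̄ = (S₀/π) × [bracket] = (2458/π) × 0.807285 = 631.62 W/m².
— Configuration B (φ=+8.9°):
cos H₀ = −tan(+8.9°) tan(-26.200°) = 0.0771, H₀ = 1.4937 rad.
Bracket: H₀ sin φ sin δ + cos φ cos δ sin H₀ = 1.4937×0.15471×-0.44151 + 0.98796×0.89726×0.99703 = -0.102029 + 0.883824 = 0.781795.
Q̄ = (S₀/π) × [bracket] = (2458/π) × 0.781795 = 611.68 W/m².
Ratio Q̄_A / Q̄_B = 631.62 / 611.68 = 1.033.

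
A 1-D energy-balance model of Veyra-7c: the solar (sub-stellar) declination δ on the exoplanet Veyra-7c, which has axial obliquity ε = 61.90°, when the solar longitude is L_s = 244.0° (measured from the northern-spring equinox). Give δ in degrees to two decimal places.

δ = -52.45°

sin δ = sin ε · sin L_s = sin 61.90° × sin 244.0° = -0.792850.
δ = arcsin(-0.792850) = -52.45°.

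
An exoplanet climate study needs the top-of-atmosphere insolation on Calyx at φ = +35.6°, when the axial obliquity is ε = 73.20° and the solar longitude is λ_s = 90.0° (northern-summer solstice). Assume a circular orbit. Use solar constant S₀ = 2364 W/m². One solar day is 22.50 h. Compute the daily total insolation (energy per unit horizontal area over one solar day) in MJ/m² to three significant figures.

107 MJ/m²

Solar declination: sin δ = sin ε · sin λ_s = sin 73.20° × sin 90.0° = 0.95732, so δ = +73.200°.
cos H₀ = −tan(+35.6°) tan(+73.200°) = -2.3713 ≤ −1 ⇒ polar day, H₀ = π.
Bracket: H₀ sin φ sin δ + cos φ cos δ sin H₀ = 3.1416×0.58212×0.95732 + 0.81310×0.28903×0.00000 = 1.750736 + 0.000000 = 1.750736.
Q̄ = (S₀/π) × [bracket] = (2364/π) × 1.750736 = 1317.4 W/m².
Daily total = Q̄ × 22.50 h × 3600 s/h = 1317.4 × 22.50 × 3600 / 10⁶ = 106.7 MJ/m².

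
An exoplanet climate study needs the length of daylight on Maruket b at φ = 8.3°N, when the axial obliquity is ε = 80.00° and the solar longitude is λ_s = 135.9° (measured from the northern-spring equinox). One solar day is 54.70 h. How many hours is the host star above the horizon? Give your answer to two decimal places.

29.75 h

Solar declination: sin δ = sin ε · sin λ_s = sin 80.00° × sin 135.9° = 0.68534, so δ = +43.262°.
cos H₀ = −tan φ · tan δ = −tan(+8.3°) × tan(+43.262°) = -0.1373, so H₀ = 1.7085 rad = 97.89°.
Daylight = 2H₀/(2π) × 54.70 h = (1.7085/π) × 54.70 = 29.75 h.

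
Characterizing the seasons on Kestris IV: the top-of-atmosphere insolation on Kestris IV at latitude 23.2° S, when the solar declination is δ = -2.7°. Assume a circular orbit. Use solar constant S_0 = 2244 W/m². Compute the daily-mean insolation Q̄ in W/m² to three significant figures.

cos h₀ = −tan(-23.2°) tan(-2.700°) = -0.0202, h₀ = 1.5910 rad.
Bracket: h₀ sin ϕ sin δ + cos ϕ cos δ sin h₀ = 1.5910×-0.39394×-0.04711 + 0.91914×0.99889×0.99980 = 0.029527 + 0.917936 = 0.947463.
Q̄ = (S_0/π) × [bracket] = (2244/π) × 0.947463 = 676.8 W/m².

Q̄ ≈ 677 W/m²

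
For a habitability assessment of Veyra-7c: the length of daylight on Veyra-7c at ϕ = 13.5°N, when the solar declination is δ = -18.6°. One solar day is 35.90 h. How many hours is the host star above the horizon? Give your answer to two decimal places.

cos h₀ = −tan ϕ · tan δ = −tan(+13.5°) × tan(-18.600°) = 0.0808, so h₀ = 1.4899 rad = 85.37°.
Daylight = 2h₀/(2π) × 35.90 h = (1.4899/π) × 35.90 = 17.03 h.

17.03 h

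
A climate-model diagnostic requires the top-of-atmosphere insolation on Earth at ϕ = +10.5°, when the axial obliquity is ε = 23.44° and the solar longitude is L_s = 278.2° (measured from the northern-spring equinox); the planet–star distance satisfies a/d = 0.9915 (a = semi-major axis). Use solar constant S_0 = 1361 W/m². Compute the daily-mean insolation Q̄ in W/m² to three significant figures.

Solar declination: sin δ = sin ε · sin L_s = sin 23.44° × sin 278.2° = -0.39372, so δ = -23.186°.
cos h₀ = −tan(+10.5°) tan(-23.186°) = 0.0794, h₀ = 1.4913 rad.
Bracket: h₀ sin ϕ sin δ + cos ϕ cos δ sin h₀ = 1.4913×0.18224×-0.39372 + 0.98325×0.91923×0.99684 = -0.107003 + 0.900977 = 0.793974.
Inverse-square distance factor (a/d)² = 0.9915² = 0.983072.
Q̄ = (S_0/π) × 0.983072 × [bracket] = (1361/π) × 0.983072 × 0.793974 = 338.1 W/m².

Q̄ ≈ 338 W/m²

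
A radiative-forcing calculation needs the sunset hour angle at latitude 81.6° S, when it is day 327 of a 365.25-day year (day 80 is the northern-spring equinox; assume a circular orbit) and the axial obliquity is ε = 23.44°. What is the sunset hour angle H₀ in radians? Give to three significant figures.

H₀ = 3.14 rad

Solar longitude: λ_s = 360° × (327 − 80)/365.25 = 243.450°.
sin δ = sin 23.44° × sin 243.450° = -0.35584, so δ = -20.845°.
Sunrise equation: cos H₀ = −tan φ · tan δ = -2.5785 ≤ −1, so the Sun never sets (polar day) and H₀ = π.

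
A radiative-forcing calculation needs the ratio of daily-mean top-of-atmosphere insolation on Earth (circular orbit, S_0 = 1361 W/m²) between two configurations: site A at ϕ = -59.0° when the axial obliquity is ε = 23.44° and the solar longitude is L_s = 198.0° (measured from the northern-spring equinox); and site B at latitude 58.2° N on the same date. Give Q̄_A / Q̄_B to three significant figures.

— Configuration A (ϕ=-59.0°):
Solar declination: sin δ = sin ε · sin L_s = sin 23.44° × sin 198.0° = -0.12292, so δ = -7.061°.
cos h₀ = −tan(-59.0°) tan(-7.061°) = -0.2061, h₀ = 1.7784 rad.
Bracket: h₀ sin ϕ sin δ + cos ϕ cos δ sin h₀ = 1.7784×-0.85717×-0.12292 + 0.51504×0.99242×0.97852 = 0.187378 + 0.500157 = 0.687535.
Q̄ = (S_0/π) × [bracket] = (1361/π) × 0.687535 = 297.85 W/m².
— Configuration B (ϕ=+58.2°):
cos h₀ = −tan(+58.2°) tan(-7.061°) = 0.1998, h₀ = 1.3697 rad.
Bracket: h₀ sin ϕ sin δ + cos ϕ cos δ sin h₀ = 1.3697×0.84989×-0.12292 + 0.52696×0.99242×0.97984 = -0.143090 + 0.512423 = 0.369333.
Q̄ = (S_0/π) × [bracket] = (1361/π) × 0.369333 = 160.00 W/m².
Ratio Q̄_A / Q̄_B = 297.85 / 160.00 = 1.862.

Q̄_A / Q̄_B ≈ 1.86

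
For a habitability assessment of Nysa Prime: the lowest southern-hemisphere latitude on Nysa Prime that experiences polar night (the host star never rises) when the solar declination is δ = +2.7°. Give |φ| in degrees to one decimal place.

|φ| = 87.3°

Polar night requires cos H₀ = −tan φ tan δ ≥ 1, i.e. tan φ tan δ ≤ −1.
The boundary is |tan φ| · |tan δ| = 1, so |φ| = 90° − |δ| = 90° − 2.7° = 87.3° in the southern hemisphere.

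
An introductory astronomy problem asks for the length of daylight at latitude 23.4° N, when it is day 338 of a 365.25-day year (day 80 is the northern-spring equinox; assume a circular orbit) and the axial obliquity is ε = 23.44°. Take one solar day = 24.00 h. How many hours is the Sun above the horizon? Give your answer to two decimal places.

10.62 h

Solar longitude: λ_s = 360° × (338 − 80)/365.25 = 254.292°.
sin δ = sin 23.44° × sin 254.292° = -0.38293, so δ = -22.515°.
cos H₀ = −tan φ · tan δ = −tan(+23.4°) × tan(-22.515°) = 0.1794, so H₀ = 1.3904 rad = 79.67°.
Daylight = 2H₀/(2π) × 24.00 h = (1.3904/π) × 24.00 = 10.62 h.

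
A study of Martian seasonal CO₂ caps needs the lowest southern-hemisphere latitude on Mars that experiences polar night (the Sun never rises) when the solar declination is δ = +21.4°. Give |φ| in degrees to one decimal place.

|φ| = 68.6°

Polar night requires cos H₀ = −tan φ tan δ ≥ 1, i.e. tan φ tan δ ≤ −1.
The boundary is |tan φ| · |tan δ| = 1, so |φ| = 90° − |δ| = 90° − 21.4° = 68.6° in the southern hemisphere.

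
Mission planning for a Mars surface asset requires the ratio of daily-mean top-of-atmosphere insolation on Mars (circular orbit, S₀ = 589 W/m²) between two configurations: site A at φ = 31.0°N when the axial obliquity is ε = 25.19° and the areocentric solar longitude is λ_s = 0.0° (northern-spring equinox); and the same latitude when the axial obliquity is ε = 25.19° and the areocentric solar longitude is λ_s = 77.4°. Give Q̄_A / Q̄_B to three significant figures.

— Configuration A (φ=+31.0°):
sin δ = sin 25.19° × sin 0.0° = 0.00000, so δ = +0.000°.
cos H₀ = −tan(+31.0°) tan(+0.000°) = -0.0000, H₀ = 1.5708 rad.
Bracket: H₀ sin φ sin δ + cos φ cos δ sin H₀ = 1.5708×0.51504×0.00000 + 0.85717×1.00000×1.00000 = 0.000000 + 0.857170 = 0.857170.
Q̄ = (S₀/π) × [bracket] = (589/π) × 0.857170 = 160.71 W/m².
— Configuration B (φ=+31.0°):
sin δ = sin 25.19° × sin 77.4° = 0.41537, so δ = +24.543°.
cos H₀ = −tan(+31.0°) tan(+24.543°) = -0.2744, H₀ = 1.8487 rad.
Bracket: H₀ sin φ sin δ + cos φ cos δ sin H₀ = 1.8487×0.51504×0.41537 + 0.85717×0.90965×0.96162 = 0.395496 + 0.749799 = 1.145295.
Q̄ = (S₀/π) × [bracket] = (589/π) × 1.145295 = 214.73 W/m².
Ratio Q̄_A / Q̄_B = 160.71 / 214.73 = 0.7484.

Q̄_A / Q̄_B ≈ 0.748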